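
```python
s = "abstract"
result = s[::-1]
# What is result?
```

s has length 8. The slice s[::-1] selects indices [7, 6, 5, 4, 3, 2, 1, 0] (7->'t', 6->'c', 5->'a', 4->'r', 3->'t', 2->'s', 1->'b', 0->'a'), giving 'tcartsba'.

'tcartsba'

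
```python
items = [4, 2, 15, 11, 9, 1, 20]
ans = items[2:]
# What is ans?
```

items has length 7. The slice items[2:] selects indices [2, 3, 4, 5, 6] (2->15, 3->11, 4->9, 5->1, 6->20), giving [15, 11, 9, 1, 20].

[15, 11, 9, 1, 20]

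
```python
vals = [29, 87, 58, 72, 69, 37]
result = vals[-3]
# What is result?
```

vals has length 6. Negative index -3 maps to positive index 6 + (-3) = 3. vals[3] = 72.

72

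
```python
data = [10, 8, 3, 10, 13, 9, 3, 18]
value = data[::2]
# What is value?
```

data has length 8. The slice data[::2] selects indices [0, 2, 4, 6] (0->10, 2->3, 4->13, 6->3), giving [10, 3, 13, 3].

[10, 3, 13, 3]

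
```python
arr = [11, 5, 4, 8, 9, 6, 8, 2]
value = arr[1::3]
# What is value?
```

arr has length 8. The slice arr[1::3] selects indices [1, 4, 7] (1->5, 4->9, 7->2), giving [5, 9, 2].

[5, 9, 2]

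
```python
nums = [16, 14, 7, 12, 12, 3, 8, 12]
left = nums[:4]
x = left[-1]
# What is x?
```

nums has length 8. The slice nums[:4] selects indices [0, 1, 2, 3] (0->16, 1->14, 2->7, 3->12), giving [16, 14, 7, 12]. So left = [16, 14, 7, 12]. Then left[-1] = 12.

12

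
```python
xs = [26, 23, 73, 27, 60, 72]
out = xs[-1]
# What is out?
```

xs has length 6. Negative index -1 maps to positive index 6 + (-1) = 5. xs[5] = 72.

72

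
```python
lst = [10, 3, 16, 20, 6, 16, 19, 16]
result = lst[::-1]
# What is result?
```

lst has length 8. The slice lst[::-1] selects indices [7, 6, 5, 4, 3, 2, 1, 0] (7->16, 6->19, 5->16, 4->6, 3->20, 2->16, 1->3, 0->10), giving [16, 19, 16, 6, 20, 16, 3, 10].

[16, 19, 16, 6, 20, 16, 3, 10]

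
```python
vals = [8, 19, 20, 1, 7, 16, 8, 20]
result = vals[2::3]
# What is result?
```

vals has length 8. The slice vals[2::3] selects indices [2, 5] (2->20, 5->16), giving [20, 16].

[20, 16]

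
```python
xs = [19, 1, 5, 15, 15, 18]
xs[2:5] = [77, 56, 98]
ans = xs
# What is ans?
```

xs starts as [19, 1, 5, 15, 15, 18] (length 6). The slice xs[2:5] covers indices [2, 3, 4] with values [5, 15, 15]. Replacing that slice with [77, 56, 98] (same length) produces [19, 1, 77, 56, 98, 18].

[19, 1, 77, 56, 98, 18]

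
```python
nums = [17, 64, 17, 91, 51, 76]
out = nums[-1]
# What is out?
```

nums has length 6. Negative index -1 maps to positive index 6 + (-1) = 5. nums[5] = 76.

76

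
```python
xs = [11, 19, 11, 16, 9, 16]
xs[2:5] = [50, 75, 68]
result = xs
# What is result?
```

xs starts as [11, 19, 11, 16, 9, 16] (length 6). The slice xs[2:5] covers indices [2, 3, 4] with values [11, 16, 9]. Replacing that slice with [50, 75, 68] (same length) produces [11, 19, 50, 75, 68, 16].

[11, 19, 50, 75, 68, 16]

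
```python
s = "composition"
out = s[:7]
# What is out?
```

s has length 11. The slice s[:7] selects indices [0, 1, 2, 3, 4, 5, 6] (0->'c', 1->'o', 2->'m', 3->'p', 4->'o', 5->'s', 6->'i'), giving 'composi'.

'composi'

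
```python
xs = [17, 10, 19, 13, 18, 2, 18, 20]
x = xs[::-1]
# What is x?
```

xs has length 8. The slice xs[::-1] selects indices [7, 6, 5, 4, 3, 2, 1, 0] (7->20, 6->18, 5->2, 4->18, 3->13, 2->19, 1->10, 0->17), giving [20, 18, 2, 18, 13, 19, 10, 17].

[20, 18, 2, 18, 13, 19, 10, 17]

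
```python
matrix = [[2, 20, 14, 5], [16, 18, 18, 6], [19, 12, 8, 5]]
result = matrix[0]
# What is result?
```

matrix has 3 rows. Row 0 is [2, 20, 14, 5].

[2, 20, 14, 5]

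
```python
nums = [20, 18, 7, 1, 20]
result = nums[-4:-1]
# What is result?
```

nums has length 5. The slice nums[-4:-1] selects indices [1, 2, 3] (1->18, 2->7, 3->1), giving [18, 7, 1].

[18, 7, 1]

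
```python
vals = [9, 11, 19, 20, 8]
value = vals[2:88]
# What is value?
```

vals has length 5. The slice vals[2:88] selects indices [2, 3, 4] (2->19, 3->20, 4->8), giving [19, 20, 8].

[19, 20, 8]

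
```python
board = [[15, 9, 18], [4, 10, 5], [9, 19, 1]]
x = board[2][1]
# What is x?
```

board[2] = [9, 19, 1]. Taking column 1 of that row yields 19.

19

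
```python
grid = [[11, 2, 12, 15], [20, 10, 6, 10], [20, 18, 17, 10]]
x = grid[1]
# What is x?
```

grid has 3 rows. Row 1 is [20, 10, 6, 10].

[20, 10, 6, 10]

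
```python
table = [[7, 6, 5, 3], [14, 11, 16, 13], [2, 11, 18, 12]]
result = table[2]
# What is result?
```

table has 3 rows. Row 2 is [2, 11, 18, 12].

[2, 11, 18, 12]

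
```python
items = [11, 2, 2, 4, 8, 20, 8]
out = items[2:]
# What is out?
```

items has length 7. The slice items[2:] selects indices [2, 3, 4, 5, 6] (2->2, 3->4, 4->8, 5->20, 6->8), giving [2, 4, 8, 20, 8].

[2, 4, 8, 20, 8]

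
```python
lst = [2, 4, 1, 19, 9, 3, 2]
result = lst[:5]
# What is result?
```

lst has length 7. The slice lst[:5] selects indices [0, 1, 2, 3, 4] (0->2, 1->4, 2->1, 3->19, 4->9), giving [2, 4, 1, 19, 9].

[2, 4, 1, 19, 9]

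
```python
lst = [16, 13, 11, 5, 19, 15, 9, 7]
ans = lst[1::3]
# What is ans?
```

lst has length 8. The slice lst[1::3] selects indices [1, 4, 7] (1->13, 4->19, 7->7), giving [13, 19, 7].

[13, 19, 7]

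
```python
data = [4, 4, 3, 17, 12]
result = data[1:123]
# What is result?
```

data has length 5. The slice data[1:123] selects indices [1, 2, 3, 4] (1->4, 2->3, 3->17, 4->12), giving [4, 3, 17, 12].

[4, 3, 17, 12]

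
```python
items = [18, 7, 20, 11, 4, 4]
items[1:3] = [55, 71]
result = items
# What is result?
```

items starts as [18, 7, 20, 11, 4, 4] (length 6). The slice items[1:3] covers indices [1, 2] with values [7, 20]. Replacing that slice with [55, 71] (same length) produces [18, 55, 71, 11, 4, 4].

[18, 55, 71, 11, 4, 4]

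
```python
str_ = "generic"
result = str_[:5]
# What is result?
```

str_ has length 7. The slice str_[:5] selects indices [0, 1, 2, 3, 4] (0->'g', 1->'e', 2->'n', 3->'e', 4->'r'), giving 'gener'.

'gener'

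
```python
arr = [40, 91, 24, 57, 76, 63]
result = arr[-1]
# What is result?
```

arr has length 6. Negative index -1 maps to positive index 6 + (-1) = 5. arr[5] = 63.

63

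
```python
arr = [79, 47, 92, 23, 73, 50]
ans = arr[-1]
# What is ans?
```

arr has length 6. Negative index -1 maps to positive index 6 + (-1) = 5. arr[5] = 50.

50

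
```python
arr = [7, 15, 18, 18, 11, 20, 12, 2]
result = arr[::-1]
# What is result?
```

arr has length 8. The slice arr[::-1] selects indices [7, 6, 5, 4, 3, 2, 1, 0] (7->2, 6->12, 5->20, 4->11, 3->18, 2->18, 1->15, 0->7), giving [2, 12, 20, 11, 18, 18, 15, 7].

[2, 12, 20, 11, 18, 18, 15, 7]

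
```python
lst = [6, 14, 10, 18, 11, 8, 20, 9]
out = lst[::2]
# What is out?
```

lst has length 8. The slice lst[::2] selects indices [0, 2, 4, 6] (0->6, 2->10, 4->11, 6->20), giving [6, 10, 11, 20].

[6, 10, 11, 20]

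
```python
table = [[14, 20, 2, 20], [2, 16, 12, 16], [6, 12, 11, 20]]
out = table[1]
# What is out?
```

table has 3 rows. Row 1 is [2, 16, 12, 16].

[2, 16, 12, 16]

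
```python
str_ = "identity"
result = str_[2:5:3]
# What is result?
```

str_ has length 8. The slice str_[2:5:3] selects indices [2] (2->'e'), giving 'e'.

'e'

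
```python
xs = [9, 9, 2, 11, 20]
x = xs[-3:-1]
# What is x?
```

xs has length 5. The slice xs[-3:-1] selects indices [2, 3] (2->2, 3->11), giving [2, 11].

[2, 11]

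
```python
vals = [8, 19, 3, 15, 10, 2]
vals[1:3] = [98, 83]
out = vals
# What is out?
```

vals starts as [8, 19, 3, 15, 10, 2] (length 6). The slice vals[1:3] covers indices [1, 2] with values [19, 3]. Replacing that slice with [98, 83] (same length) produces [8, 98, 83, 15, 10, 2].

[8, 98, 83, 15, 10, 2]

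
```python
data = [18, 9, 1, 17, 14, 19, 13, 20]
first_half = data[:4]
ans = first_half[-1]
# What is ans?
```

data has length 8. The slice data[:4] selects indices [0, 1, 2, 3] (0->18, 1->9, 2->1, 3->17), giving [18, 9, 1, 17]. So first_half = [18, 9, 1, 17]. Then first_half[-1] = 17.

17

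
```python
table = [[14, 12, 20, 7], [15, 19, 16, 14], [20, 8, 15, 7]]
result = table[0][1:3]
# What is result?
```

table[0] = [14, 12, 20, 7]. table[0] has length 4. The slice table[0][1:3] selects indices [1, 2] (1->12, 2->20), giving [12, 20].

[12, 20]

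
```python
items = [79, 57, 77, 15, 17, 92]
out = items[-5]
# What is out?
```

items has length 6. Negative index -5 maps to positive index 6 + (-5) = 1. items[1] = 57.

57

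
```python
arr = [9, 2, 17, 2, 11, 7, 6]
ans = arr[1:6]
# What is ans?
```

arr has length 7. The slice arr[1:6] selects indices [1, 2, 3, 4, 5] (1->2, 2->17, 3->2, 4->11, 5->7), giving [2, 17, 2, 11, 7].

[2, 17, 2, 11, 7]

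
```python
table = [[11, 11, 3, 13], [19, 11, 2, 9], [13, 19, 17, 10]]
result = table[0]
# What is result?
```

table has 3 rows. Row 0 is [11, 11, 3, 13].

[11, 11, 3, 13]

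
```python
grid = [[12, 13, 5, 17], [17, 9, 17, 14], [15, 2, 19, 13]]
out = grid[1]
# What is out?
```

grid has 3 rows. Row 1 is [17, 9, 17, 14].

[17, 9, 17, 14]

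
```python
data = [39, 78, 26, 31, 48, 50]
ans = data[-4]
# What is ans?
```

data has length 6. Negative index -4 maps to positive index 6 + (-4) = 2. data[2] = 26.

26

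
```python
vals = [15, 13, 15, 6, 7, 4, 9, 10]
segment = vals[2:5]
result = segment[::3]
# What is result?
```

vals has length 8. The slice vals[2:5] selects indices [2, 3, 4] (2->15, 3->6, 4->7), giving [15, 6, 7]. So segment = [15, 6, 7]. segment has length 3. The slice segment[::3] selects indices [0] (0->15), giving [15].

[15]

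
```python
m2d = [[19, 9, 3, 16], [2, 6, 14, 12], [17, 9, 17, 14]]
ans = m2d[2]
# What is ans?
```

m2d has 3 rows. Row 2 is [17, 9, 17, 14].

[17, 9, 17, 14]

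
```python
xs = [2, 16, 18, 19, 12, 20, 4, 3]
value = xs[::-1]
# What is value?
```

xs has length 8. The slice xs[::-1] selects indices [7, 6, 5, 4, 3, 2, 1, 0] (7->3, 6->4, 5->20, 4->12, 3->19, 2->18, 1->16, 0->2), giving [3, 4, 20, 12, 19, 18, 16, 2].

[3, 4, 20, 12, 19, 18, 16, 2]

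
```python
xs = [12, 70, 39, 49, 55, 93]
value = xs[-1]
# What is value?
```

xs has length 6. Negative index -1 maps to positive index 6 + (-1) = 5. xs[5] = 93.

93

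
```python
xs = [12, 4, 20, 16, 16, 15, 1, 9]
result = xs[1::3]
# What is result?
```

xs has length 8. The slice xs[1::3] selects indices [1, 4, 7] (1->4, 4->16, 7->9), giving [4, 16, 9].

[4, 16, 9]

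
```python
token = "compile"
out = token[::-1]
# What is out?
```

token has length 7. The slice token[::-1] selects indices [6, 5, 4, 3, 2, 1, 0] (6->'e', 5->'l', 4->'i', 3->'p', 2->'m', 1->'o', 0->'c'), giving 'elipmoc'.

'elipmoc'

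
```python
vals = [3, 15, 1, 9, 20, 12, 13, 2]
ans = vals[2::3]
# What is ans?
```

vals has length 8. The slice vals[2::3] selects indices [2, 5] (2->1, 5->12), giving [1, 12].

[1, 12]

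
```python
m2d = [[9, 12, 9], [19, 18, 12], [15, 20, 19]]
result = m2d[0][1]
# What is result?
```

m2d[0] = [9, 12, 9]. Taking column 1 of that row yields 12.

12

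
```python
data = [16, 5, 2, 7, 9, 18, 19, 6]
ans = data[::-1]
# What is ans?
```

data has length 8. The slice data[::-1] selects indices [7, 6, 5, 4, 3, 2, 1, 0] (7->6, 6->19, 5->18, 4->9, 3->7, 2->2, 1->5, 0->16), giving [6, 19, 18, 9, 7, 2, 5, 16].

[6, 19, 18, 9, 7, 2, 5, 16]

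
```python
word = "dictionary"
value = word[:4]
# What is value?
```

word has length 10. The slice word[:4] selects indices [0, 1, 2, 3] (0->'d', 1->'i', 2->'c', 3->'t'), giving 'dict'.

'dict'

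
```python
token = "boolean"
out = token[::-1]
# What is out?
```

token has length 7. The slice token[::-1] selects indices [6, 5, 4, 3, 2, 1, 0] (6->'n', 5->'a', 4->'e', 3->'l', 2->'o', 1->'o', 0->'b'), giving 'naeloob'.

'naeloob'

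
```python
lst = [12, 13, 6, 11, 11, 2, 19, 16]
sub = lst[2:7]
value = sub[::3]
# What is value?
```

lst has length 8. The slice lst[2:7] selects indices [2, 3, 4, 5, 6] (2->6, 3->11, 4->11, 5->2, 6->19), giving [6, 11, 11, 2, 19]. So sub = [6, 11, 11, 2, 19]. sub has length 5. The slice sub[::3] selects indices [0, 3] (0->6, 3->2), giving [6, 2].

[6, 2]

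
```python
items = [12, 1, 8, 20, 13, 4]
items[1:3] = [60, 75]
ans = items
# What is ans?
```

items starts as [12, 1, 8, 20, 13, 4] (length 6). The slice items[1:3] covers indices [1, 2] with values [1, 8]. Replacing that slice with [60, 75] (same length) produces [12, 60, 75, 20, 13, 4].

[12, 60, 75, 20, 13, 4]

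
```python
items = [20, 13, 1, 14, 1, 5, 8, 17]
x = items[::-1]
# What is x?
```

items has length 8. The slice items[::-1] selects indices [7, 6, 5, 4, 3, 2, 1, 0] (7->17, 6->8, 5->5, 4->1, 3->14, 2->1, 1->13, 0->20), giving [17, 8, 5, 1, 14, 1, 13, 20].

[17, 8, 5, 1, 14, 1, 13, 20]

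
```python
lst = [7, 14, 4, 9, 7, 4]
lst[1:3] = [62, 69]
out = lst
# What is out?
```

lst starts as [7, 14, 4, 9, 7, 4] (length 6). The slice lst[1:3] covers indices [1, 2] with values [14, 4]. Replacing that slice with [62, 69] (same length) produces [7, 62, 69, 9, 7, 4].

[7, 62, 69, 9, 7, 4]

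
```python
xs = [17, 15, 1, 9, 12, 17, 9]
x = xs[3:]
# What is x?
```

xs has length 7. The slice xs[3:] selects indices [3, 4, 5, 6] (3->9, 4->12, 5->17, 6->9), giving [9, 12, 17, 9].

[9, 12, 17, 9]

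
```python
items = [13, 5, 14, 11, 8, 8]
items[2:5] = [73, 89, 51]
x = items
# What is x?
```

items starts as [13, 5, 14, 11, 8, 8] (length 6). The slice items[2:5] covers indices [2, 3, 4] with values [14, 11, 8]. Replacing that slice with [73, 89, 51] (same length) produces [13, 5, 73, 89, 51, 8].

[13, 5, 73, 89, 51, 8]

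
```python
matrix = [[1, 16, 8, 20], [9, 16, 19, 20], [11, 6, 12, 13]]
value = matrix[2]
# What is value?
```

matrix has 3 rows. Row 2 is [11, 6, 12, 13].

[11, 6, 12, 13]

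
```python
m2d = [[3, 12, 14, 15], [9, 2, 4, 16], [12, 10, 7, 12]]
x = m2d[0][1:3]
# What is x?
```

m2d[0] = [3, 12, 14, 15]. m2d[0] has length 4. The slice m2d[0][1:3] selects indices [1, 2] (1->12, 2->14), giving [12, 14].

[12, 14]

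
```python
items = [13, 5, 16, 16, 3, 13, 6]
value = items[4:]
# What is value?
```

items has length 7. The slice items[4:] selects indices [4, 5, 6] (4->3, 5->13, 6->6), giving [3, 13, 6].

[3, 13, 6]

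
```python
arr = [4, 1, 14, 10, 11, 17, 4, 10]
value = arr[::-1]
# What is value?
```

arr has length 8. The slice arr[::-1] selects indices [7, 6, 5, 4, 3, 2, 1, 0] (7->10, 6->4, 5->17, 4->11, 3->10, 2->14, 1->1, 0->4), giving [10, 4, 17, 11, 10, 14, 1, 4].

[10, 4, 17, 11, 10, 14, 1, 4]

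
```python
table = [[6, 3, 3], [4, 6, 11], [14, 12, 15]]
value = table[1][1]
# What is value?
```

table[1] = [4, 6, 11]. Taking column 1 of that row yields 6.

6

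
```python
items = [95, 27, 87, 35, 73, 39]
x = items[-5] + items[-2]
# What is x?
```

items has length 6. Negative index -5 maps to positive index 6 + (-5) = 1. items[1] = 27.
items has length 6. Negative index -2 maps to positive index 6 + (-2) = 4. items[4] = 73.
Sum: 27 + 73 = 100.

100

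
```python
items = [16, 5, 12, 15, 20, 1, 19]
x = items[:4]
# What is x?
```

items has length 7. The slice items[:4] selects indices [0, 1, 2, 3] (0->16, 1->5, 2->12, 3->15), giving [16, 5, 12, 15].

[16, 5, 12, 15]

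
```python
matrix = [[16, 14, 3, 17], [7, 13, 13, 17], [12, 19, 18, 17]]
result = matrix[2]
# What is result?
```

matrix has 3 rows. Row 2 is [12, 19, 18, 17].

[12, 19, 18, 17]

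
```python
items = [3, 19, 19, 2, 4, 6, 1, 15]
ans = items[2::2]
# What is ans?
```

items has length 8. The slice items[2::2] selects indices [2, 4, 6] (2->19, 4->4, 6->1), giving [19, 4, 1].

[19, 4, 1]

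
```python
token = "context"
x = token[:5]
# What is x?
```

token has length 7. The slice token[:5] selects indices [0, 1, 2, 3, 4] (0->'c', 1->'o', 2->'n', 3->'t', 4->'e'), giving 'conte'.

'conte'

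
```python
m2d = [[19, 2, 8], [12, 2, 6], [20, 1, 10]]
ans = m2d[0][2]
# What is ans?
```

m2d[0] = [19, 2, 8]. Taking column 2 of that row yields 8.

8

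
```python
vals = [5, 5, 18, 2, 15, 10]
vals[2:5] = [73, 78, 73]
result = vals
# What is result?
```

vals starts as [5, 5, 18, 2, 15, 10] (length 6). The slice vals[2:5] covers indices [2, 3, 4] with values [18, 2, 15]. Replacing that slice with [73, 78, 73] (same length) produces [5, 5, 73, 78, 73, 10].

[5, 5, 73, 78, 73, 10]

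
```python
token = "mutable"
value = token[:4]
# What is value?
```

token has length 7. The slice token[:4] selects indices [0, 1, 2, 3] (0->'m', 1->'u', 2->'t', 3->'a'), giving 'muta'.

'muta'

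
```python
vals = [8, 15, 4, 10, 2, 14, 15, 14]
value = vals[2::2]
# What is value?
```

vals has length 8. The slice vals[2::2] selects indices [2, 4, 6] (2->4, 4->2, 6->15), giving [4, 2, 15].

[4, 2, 15]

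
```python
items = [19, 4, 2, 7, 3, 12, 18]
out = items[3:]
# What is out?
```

items has length 7. The slice items[3:] selects indices [3, 4, 5, 6] (3->7, 4->3, 5->12, 6->18), giving [7, 3, 12, 18].

[7, 3, 12, 18]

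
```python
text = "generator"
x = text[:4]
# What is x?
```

text has length 9. The slice text[:4] selects indices [0, 1, 2, 3] (0->'g', 1->'e', 2->'n', 3->'e'), giving 'gene'.

'gene'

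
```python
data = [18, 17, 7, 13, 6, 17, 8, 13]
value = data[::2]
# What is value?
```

data has length 8. The slice data[::2] selects indices [0, 2, 4, 6] (0->18, 2->7, 4->6, 6->8), giving [18, 7, 6, 8].

[18, 7, 6, 8]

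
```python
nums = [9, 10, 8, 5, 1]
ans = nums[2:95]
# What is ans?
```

nums has length 5. The slice nums[2:95] selects indices [2, 3, 4] (2->8, 3->5, 4->1), giving [8, 5, 1].

[8, 5, 1]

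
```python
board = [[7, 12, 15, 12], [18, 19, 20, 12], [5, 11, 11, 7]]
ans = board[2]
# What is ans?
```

board has 3 rows. Row 2 is [5, 11, 11, 7].

[5, 11, 11, 7]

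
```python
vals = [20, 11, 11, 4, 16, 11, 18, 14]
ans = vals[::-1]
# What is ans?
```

vals has length 8. The slice vals[::-1] selects indices [7, 6, 5, 4, 3, 2, 1, 0] (7->14, 6->18, 5->11, 4->16, 3->4, 2->11, 1->11, 0->20), giving [14, 18, 11, 16, 4, 11, 11, 20].

[14, 18, 11, 16, 4, 11, 11, 20]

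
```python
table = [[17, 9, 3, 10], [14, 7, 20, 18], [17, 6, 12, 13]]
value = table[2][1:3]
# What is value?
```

table[2] = [17, 6, 12, 13]. table[2] has length 4. The slice table[2][1:3] selects indices [1, 2] (1->6, 2->12), giving [6, 12].

[6, 12]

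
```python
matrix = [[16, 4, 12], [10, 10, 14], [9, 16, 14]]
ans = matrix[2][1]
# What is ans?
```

matrix[2] = [9, 16, 14]. Taking column 1 of that row yields 16.

16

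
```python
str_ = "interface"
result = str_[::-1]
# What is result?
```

str_ has length 9. The slice str_[::-1] selects indices [8, 7, 6, 5, 4, 3, 2, 1, 0] (8->'e', 7->'c', 6->'a', 5->'f', 4->'r', 3->'e', 2->'t', 1->'n', 0->'i'), giving 'ecafretni'.

'ecafretni'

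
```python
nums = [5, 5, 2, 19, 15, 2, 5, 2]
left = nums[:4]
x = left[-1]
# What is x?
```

nums has length 8. The slice nums[:4] selects indices [0, 1, 2, 3] (0->5, 1->5, 2->2, 3->19), giving [5, 5, 2, 19]. So left = [5, 5, 2, 19]. Then left[-1] = 19.

19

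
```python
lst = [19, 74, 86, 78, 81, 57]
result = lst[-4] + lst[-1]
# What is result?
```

lst has length 6. Negative index -4 maps to positive index 6 + (-4) = 2. lst[2] = 86.
lst has length 6. Negative index -1 maps to positive index 6 + (-1) = 5. lst[5] = 57.
Sum: 86 + 57 = 143.

143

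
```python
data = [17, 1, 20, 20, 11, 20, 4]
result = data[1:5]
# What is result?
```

data has length 7. The slice data[1:5] selects indices [1, 2, 3, 4] (1->1, 2->20, 3->20, 4->11), giving [1, 20, 20, 11].

[1, 20, 20, 11]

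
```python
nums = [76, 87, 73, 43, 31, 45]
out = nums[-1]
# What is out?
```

nums has length 6. Negative index -1 maps to positive index 6 + (-1) = 5. nums[5] = 45.

45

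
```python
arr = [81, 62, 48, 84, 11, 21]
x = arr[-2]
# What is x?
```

arr has length 6. Negative index -2 maps to positive index 6 + (-2) = 4. arr[4] = 11.

11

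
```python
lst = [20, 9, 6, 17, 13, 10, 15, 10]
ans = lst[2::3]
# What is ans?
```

lst has length 8. The slice lst[2::3] selects indices [2, 5] (2->6, 5->10), giving [6, 10].

[6, 10]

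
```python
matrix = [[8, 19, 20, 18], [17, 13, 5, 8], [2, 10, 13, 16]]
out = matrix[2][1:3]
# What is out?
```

matrix[2] = [2, 10, 13, 16]. matrix[2] has length 4. The slice matrix[2][1:3] selects indices [1, 2] (1->10, 2->13), giving [10, 13].

[10, 13]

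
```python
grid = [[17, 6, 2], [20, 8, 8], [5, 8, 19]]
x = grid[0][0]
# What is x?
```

grid[0] = [17, 6, 2]. Taking column 0 of that row yields 17.

17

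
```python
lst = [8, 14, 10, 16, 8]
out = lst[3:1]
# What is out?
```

lst has length 5. The slice lst[3:1] resolves to an empty index range, so the result is [].

[]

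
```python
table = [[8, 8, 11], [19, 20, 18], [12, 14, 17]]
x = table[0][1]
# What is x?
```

table[0] = [8, 8, 11]. Taking column 1 of that row yields 8.

8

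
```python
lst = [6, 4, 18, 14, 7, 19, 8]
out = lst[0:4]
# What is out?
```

lst has length 7. The slice lst[0:4] selects indices [0, 1, 2, 3] (0->6, 1->4, 2->18, 3->14), giving [6, 4, 18, 14].

[6, 4, 18, 14]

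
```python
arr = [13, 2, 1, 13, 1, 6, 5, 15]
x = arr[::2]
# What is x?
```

arr has length 8. The slice arr[::2] selects indices [0, 2, 4, 6] (0->13, 2->1, 4->1, 6->5), giving [13, 1, 1, 5].

[13, 1, 1, 5]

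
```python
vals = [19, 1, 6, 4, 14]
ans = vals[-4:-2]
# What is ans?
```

vals has length 5. The slice vals[-4:-2] selects indices [1, 2] (1->1, 2->6), giving [1, 6].

[1, 6]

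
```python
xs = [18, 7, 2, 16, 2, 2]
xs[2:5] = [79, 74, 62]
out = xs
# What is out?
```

xs starts as [18, 7, 2, 16, 2, 2] (length 6). The slice xs[2:5] covers indices [2, 3, 4] with values [2, 16, 2]. Replacing that slice with [79, 74, 62] (same length) produces [18, 7, 79, 74, 62, 2].

[18, 7, 79, 74, 62, 2]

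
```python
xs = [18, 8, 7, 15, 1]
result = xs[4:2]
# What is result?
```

xs has length 5. The slice xs[4:2] resolves to an empty index range, so the result is [].

[]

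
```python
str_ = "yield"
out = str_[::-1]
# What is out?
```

str_ has length 5. The slice str_[::-1] selects indices [4, 3, 2, 1, 0] (4->'d', 3->'l', 2->'e', 1->'i', 0->'y'), giving 'dleiy'.

'dleiy'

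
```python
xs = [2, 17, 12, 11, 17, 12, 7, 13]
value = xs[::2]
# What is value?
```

xs has length 8. The slice xs[::2] selects indices [0, 2, 4, 6] (0->2, 2->12, 4->17, 6->7), giving [2, 12, 17, 7].

[2, 12, 17, 7]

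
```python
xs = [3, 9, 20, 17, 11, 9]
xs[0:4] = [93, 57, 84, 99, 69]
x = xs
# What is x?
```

xs starts as [3, 9, 20, 17, 11, 9] (length 6). The slice xs[0:4] covers indices [0, 1, 2, 3] with values [3, 9, 20, 17]. Replacing that slice with [93, 57, 84, 99, 69] (different length) produces [93, 57, 84, 99, 69, 11, 9].

[93, 57, 84, 99, 69, 11, 9]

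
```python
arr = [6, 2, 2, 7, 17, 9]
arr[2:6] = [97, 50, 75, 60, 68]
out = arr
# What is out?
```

arr starts as [6, 2, 2, 7, 17, 9] (length 6). The slice arr[2:6] covers indices [2, 3, 4, 5] with values [2, 7, 17, 9]. Replacing that slice with [97, 50, 75, 60, 68] (different length) produces [6, 2, 97, 50, 75, 60, 68].

[6, 2, 97, 50, 75, 60, 68]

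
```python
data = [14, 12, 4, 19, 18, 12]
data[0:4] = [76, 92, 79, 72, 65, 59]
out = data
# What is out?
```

data starts as [14, 12, 4, 19, 18, 12] (length 6). The slice data[0:4] covers indices [0, 1, 2, 3] with values [14, 12, 4, 19]. Replacing that slice with [76, 92, 79, 72, 65, 59] (different length) produces [76, 92, 79, 72, 65, 59, 18, 12].

[76, 92, 79, 72, 65, 59, 18, 12]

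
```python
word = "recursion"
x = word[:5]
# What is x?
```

word has length 9. The slice word[:5] selects indices [0, 1, 2, 3, 4] (0->'r', 1->'e', 2->'c', 3->'u', 4->'r'), giving 'recur'.

'recur'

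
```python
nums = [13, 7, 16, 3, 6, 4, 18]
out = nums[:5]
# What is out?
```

nums has length 7. The slice nums[:5] selects indices [0, 1, 2, 3, 4] (0->13, 1->7, 2->16, 3->3, 4->6), giving [13, 7, 16, 3, 6].

[13, 7, 16, 3, 6]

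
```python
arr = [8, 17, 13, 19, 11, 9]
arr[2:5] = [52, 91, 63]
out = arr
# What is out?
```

arr starts as [8, 17, 13, 19, 11, 9] (length 6). The slice arr[2:5] covers indices [2, 3, 4] with values [13, 19, 11]. Replacing that slice with [52, 91, 63] (same length) produces [8, 17, 52, 91, 63, 9].

[8, 17, 52, 91, 63, 9]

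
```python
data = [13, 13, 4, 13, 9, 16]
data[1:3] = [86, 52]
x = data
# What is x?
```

data starts as [13, 13, 4, 13, 9, 16] (length 6). The slice data[1:3] covers indices [1, 2] with values [13, 4]. Replacing that slice with [86, 52] (same length) produces [13, 86, 52, 13, 9, 16].

[13, 86, 52, 13, 9, 16]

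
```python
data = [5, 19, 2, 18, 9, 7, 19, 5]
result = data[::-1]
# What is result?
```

data has length 8. The slice data[::-1] selects indices [7, 6, 5, 4, 3, 2, 1, 0] (7->5, 6->19, 5->7, 4->9, 3->18, 2->2, 1->19, 0->5), giving [5, 19, 7, 9, 18, 2, 19, 5].

[5, 19, 7, 9, 18, 2, 19, 5]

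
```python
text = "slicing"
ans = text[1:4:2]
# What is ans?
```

text has length 7. The slice text[1:4:2] selects indices [1, 3] (1->'l', 3->'c'), giving 'lc'.

'lc'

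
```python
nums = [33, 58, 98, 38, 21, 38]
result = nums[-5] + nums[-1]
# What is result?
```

nums has length 6. Negative index -5 maps to positive index 6 + (-5) = 1. nums[1] = 58.
nums has length 6. Negative index -1 maps to positive index 6 + (-1) = 5. nums[5] = 38.
Sum: 58 + 38 = 96.

96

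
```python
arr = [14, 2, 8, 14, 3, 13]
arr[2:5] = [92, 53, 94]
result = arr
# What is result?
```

arr starts as [14, 2, 8, 14, 3, 13] (length 6). The slice arr[2:5] covers indices [2, 3, 4] with values [8, 14, 3]. Replacing that slice with [92, 53, 94] (same length) produces [14, 2, 92, 53, 94, 13].

[14, 2, 92, 53, 94, 13]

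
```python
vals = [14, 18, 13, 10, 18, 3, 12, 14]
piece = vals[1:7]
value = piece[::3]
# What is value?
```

vals has length 8. The slice vals[1:7] selects indices [1, 2, 3, 4, 5, 6] (1->18, 2->13, 3->10, 4->18, 5->3, 6->12), giving [18, 13, 10, 18, 3, 12]. So piece = [18, 13, 10, 18, 3, 12]. piece has length 6. The slice piece[::3] selects indices [0, 3] (0->18, 3->18), giving [18, 18].

[18, 18]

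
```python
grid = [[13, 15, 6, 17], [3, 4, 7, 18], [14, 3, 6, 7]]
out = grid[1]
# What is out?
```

grid has 3 rows. Row 1 is [3, 4, 7, 18].

[3, 4, 7, 18]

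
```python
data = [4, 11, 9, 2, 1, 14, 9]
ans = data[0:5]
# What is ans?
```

data has length 7. The slice data[0:5] selects indices [0, 1, 2, 3, 4] (0->4, 1->11, 2->9, 3->2, 4->1), giving [4, 11, 9, 2, 1].

[4, 11, 9, 2, 1]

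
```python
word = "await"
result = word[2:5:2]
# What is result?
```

word has length 5. The slice word[2:5:2] selects indices [2, 4] (2->'a', 4->'t'), giving 'at'.

'at'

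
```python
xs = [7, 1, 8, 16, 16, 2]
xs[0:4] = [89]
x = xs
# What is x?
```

xs starts as [7, 1, 8, 16, 16, 2] (length 6). The slice xs[0:4] covers indices [0, 1, 2, 3] with values [7, 1, 8, 16]. Replacing that slice with [89] (different length) produces [89, 16, 2].

[89, 16, 2]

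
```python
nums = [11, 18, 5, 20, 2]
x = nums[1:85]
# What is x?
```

nums has length 5. The slice nums[1:85] selects indices [1, 2, 3, 4] (1->18, 2->5, 3->20, 4->2), giving [18, 5, 20, 2].

[18, 5, 20, 2]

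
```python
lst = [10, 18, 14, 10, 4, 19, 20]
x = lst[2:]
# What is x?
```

lst has length 7. The slice lst[2:] selects indices [2, 3, 4, 5, 6] (2->14, 3->10, 4->4, 5->19, 6->20), giving [14, 10, 4, 19, 20].

[14, 10, 4, 19, 20]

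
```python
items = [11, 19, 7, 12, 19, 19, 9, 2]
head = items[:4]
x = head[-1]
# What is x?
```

items has length 8. The slice items[:4] selects indices [0, 1, 2, 3] (0->11, 1->19, 2->7, 3->12), giving [11, 19, 7, 12]. So head = [11, 19, 7, 12]. Then head[-1] = 12.

12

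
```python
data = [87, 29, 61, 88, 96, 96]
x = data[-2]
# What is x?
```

data has length 6. Negative index -2 maps to positive index 6 + (-2) = 4. data[4] = 96.

96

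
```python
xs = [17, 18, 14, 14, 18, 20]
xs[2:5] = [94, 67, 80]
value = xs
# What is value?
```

xs starts as [17, 18, 14, 14, 18, 20] (length 6). The slice xs[2:5] covers indices [2, 3, 4] with values [14, 14, 18]. Replacing that slice with [94, 67, 80] (same length) produces [17, 18, 94, 67, 80, 20].

[17, 18, 94, 67, 80, 20]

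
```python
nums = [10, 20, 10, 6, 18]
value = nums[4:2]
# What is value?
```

nums has length 5. The slice nums[4:2] resolves to an empty index range, so the result is [].

[]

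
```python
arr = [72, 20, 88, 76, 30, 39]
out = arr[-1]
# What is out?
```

arr has length 6. Negative index -1 maps to positive index 6 + (-1) = 5. arr[5] = 39.

39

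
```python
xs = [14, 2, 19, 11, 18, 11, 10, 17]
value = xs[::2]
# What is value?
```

xs has length 8. The slice xs[::2] selects indices [0, 2, 4, 6] (0->14, 2->19, 4->18, 6->10), giving [14, 19, 18, 10].

[14, 19, 18, 10]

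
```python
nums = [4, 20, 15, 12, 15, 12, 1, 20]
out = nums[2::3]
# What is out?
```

nums has length 8. The slice nums[2::3] selects indices [2, 5] (2->15, 5->12), giving [15, 12].

[15, 12]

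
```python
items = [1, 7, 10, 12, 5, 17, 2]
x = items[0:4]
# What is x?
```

items has length 7. The slice items[0:4] selects indices [0, 1, 2, 3] (0->1, 1->7, 2->10, 3->12), giving [1, 7, 10, 12].

[1, 7, 10, 12]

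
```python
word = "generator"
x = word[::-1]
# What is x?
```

word has length 9. The slice word[::-1] selects indices [8, 7, 6, 5, 4, 3, 2, 1, 0] (8->'r', 7->'o', 6->'t', 5->'a', 4->'r', 3->'e', 2->'n', 1->'e', 0->'g'), giving 'rotareneg'.

'rotareneg'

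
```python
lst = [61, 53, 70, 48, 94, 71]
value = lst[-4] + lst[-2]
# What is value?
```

lst has length 6. Negative index -4 maps to positive index 6 + (-4) = 2. lst[2] = 70.
lst has length 6. Negative index -2 maps to positive index 6 + (-2) = 4. lst[4] = 94.
Sum: 70 + 94 = 164.

164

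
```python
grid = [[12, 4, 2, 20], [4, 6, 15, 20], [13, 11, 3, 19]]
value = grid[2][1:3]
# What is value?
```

grid[2] = [13, 11, 3, 19]. grid[2] has length 4. The slice grid[2][1:3] selects indices [1, 2] (1->11, 2->3), giving [11, 3].

[11, 3]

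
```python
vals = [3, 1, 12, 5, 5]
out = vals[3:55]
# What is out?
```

vals has length 5. The slice vals[3:55] selects indices [3, 4] (3->5, 4->5), giving [5, 5].

[5, 5]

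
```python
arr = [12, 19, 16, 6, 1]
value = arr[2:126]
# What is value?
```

arr has length 5. The slice arr[2:126] selects indices [2, 3, 4] (2->16, 3->6, 4->1), giving [16, 6, 1].

[16, 6, 1]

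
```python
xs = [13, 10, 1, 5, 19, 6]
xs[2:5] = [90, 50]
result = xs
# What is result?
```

xs starts as [13, 10, 1, 5, 19, 6] (length 6). The slice xs[2:5] covers indices [2, 3, 4] with values [1, 5, 19]. Replacing that slice with [90, 50] (different length) produces [13, 10, 90, 50, 6].

[13, 10, 90, 50, 6]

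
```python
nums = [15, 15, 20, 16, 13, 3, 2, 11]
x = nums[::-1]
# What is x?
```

nums has length 8. The slice nums[::-1] selects indices [7, 6, 5, 4, 3, 2, 1, 0] (7->11, 6->2, 5->3, 4->13, 3->16, 2->20, 1->15, 0->15), giving [11, 2, 3, 13, 16, 20, 15, 15].

[11, 2, 3, 13, 16, 20, 15, 15]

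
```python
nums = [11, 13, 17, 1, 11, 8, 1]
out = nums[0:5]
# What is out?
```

nums has length 7. The slice nums[0:5] selects indices [0, 1, 2, 3, 4] (0->11, 1->13, 2->17, 3->1, 4->11), giving [11, 13, 17, 1, 11].

[11, 13, 17, 1, 11]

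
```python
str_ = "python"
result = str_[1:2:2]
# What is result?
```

str_ has length 6. The slice str_[1:2:2] selects indices [1] (1->'y'), giving 'y'.

'y'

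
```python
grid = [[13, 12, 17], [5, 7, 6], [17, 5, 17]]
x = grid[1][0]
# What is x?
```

grid[1] = [5, 7, 6]. Taking column 0 of that row yields 5.

5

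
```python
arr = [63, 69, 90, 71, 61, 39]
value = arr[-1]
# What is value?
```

arr has length 6. Negative index -1 maps to positive index 6 + (-1) = 5. arr[5] = 39.

39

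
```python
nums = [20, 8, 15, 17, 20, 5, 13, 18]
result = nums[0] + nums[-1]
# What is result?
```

nums has length 8. nums[0] = 20.
nums has length 8. Negative index -1 maps to positive index 8 + (-1) = 7. nums[7] = 18.
Sum: 20 + 18 = 38.

38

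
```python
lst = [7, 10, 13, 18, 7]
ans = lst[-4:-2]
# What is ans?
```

lst has length 5. The slice lst[-4:-2] selects indices [1, 2] (1->10, 2->13), giving [10, 13].

[10, 13]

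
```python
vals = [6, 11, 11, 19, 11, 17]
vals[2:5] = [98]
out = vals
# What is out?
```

vals starts as [6, 11, 11, 19, 11, 17] (length 6). The slice vals[2:5] covers indices [2, 3, 4] with values [11, 19, 11]. Replacing that slice with [98] (different length) produces [6, 11, 98, 17].

[6, 11, 98, 17]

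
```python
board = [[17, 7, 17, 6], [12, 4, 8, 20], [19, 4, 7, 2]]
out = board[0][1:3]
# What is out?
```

board[0] = [17, 7, 17, 6]. board[0] has length 4. The slice board[0][1:3] selects indices [1, 2] (1->7, 2->17), giving [7, 17].

[7, 17]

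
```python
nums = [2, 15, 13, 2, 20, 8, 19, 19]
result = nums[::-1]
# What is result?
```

nums has length 8. The slice nums[::-1] selects indices [7, 6, 5, 4, 3, 2, 1, 0] (7->19, 6->19, 5->8, 4->20, 3->2, 2->13, 1->15, 0->2), giving [19, 19, 8, 20, 2, 13, 15, 2].

[19, 19, 8, 20, 2, 13, 15, 2]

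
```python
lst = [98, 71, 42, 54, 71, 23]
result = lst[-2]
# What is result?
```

lst has length 6. Negative index -2 maps to positive index 6 + (-2) = 4. lst[4] = 71.

71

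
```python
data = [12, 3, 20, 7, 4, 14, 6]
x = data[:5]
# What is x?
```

data has length 7. The slice data[:5] selects indices [0, 1, 2, 3, 4] (0->12, 1->3, 2->20, 3->7, 4->4), giving [12, 3, 20, 7, 4].

[12, 3, 20, 7, 4]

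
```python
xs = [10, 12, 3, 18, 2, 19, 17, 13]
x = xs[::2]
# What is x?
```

xs has length 8. The slice xs[::2] selects indices [0, 2, 4, 6] (0->10, 2->3, 4->2, 6->17), giving [10, 3, 2, 17].

[10, 3, 2, 17]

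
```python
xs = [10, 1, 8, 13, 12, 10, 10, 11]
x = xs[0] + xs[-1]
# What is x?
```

xs has length 8. xs[0] = 10.
xs has length 8. Negative index -1 maps to positive index 8 + (-1) = 7. xs[7] = 11.
Sum: 10 + 11 = 21.

21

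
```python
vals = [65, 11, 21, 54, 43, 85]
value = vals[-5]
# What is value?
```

vals has length 6. Negative index -5 maps to positive index 6 + (-5) = 1. vals[1] = 11.

11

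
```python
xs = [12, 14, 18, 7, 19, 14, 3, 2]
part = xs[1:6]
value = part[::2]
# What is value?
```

xs has length 8. The slice xs[1:6] selects indices [1, 2, 3, 4, 5] (1->14, 2->18, 3->7, 4->19, 5->14), giving [14, 18, 7, 19, 14]. So part = [14, 18, 7, 19, 14]. part has length 5. The slice part[::2] selects indices [0, 2, 4] (0->14, 2->7, 4->14), giving [14, 7, 14].

[14, 7, 14]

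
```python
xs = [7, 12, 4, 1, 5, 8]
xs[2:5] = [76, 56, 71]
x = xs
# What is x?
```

xs starts as [7, 12, 4, 1, 5, 8] (length 6). The slice xs[2:5] covers indices [2, 3, 4] with values [4, 1, 5]. Replacing that slice with [76, 56, 71] (same length) produces [7, 12, 76, 56, 71, 8].

[7, 12, 76, 56, 71, 8]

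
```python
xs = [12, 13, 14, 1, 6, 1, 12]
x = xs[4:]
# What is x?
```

xs has length 7. The slice xs[4:] selects indices [4, 5, 6] (4->6, 5->1, 6->12), giving [6, 1, 12].

[6, 1, 12]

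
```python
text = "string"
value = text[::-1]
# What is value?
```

text has length 6. The slice text[::-1] selects indices [5, 4, 3, 2, 1, 0] (5->'g', 4->'n', 3->'i', 2->'r', 1->'t', 0->'s'), giving 'gnirts'.

'gnirts'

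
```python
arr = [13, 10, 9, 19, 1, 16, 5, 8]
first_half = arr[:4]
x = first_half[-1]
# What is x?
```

arr has length 8. The slice arr[:4] selects indices [0, 1, 2, 3] (0->13, 1->10, 2->9, 3->19), giving [13, 10, 9, 19]. So first_half = [13, 10, 9, 19]. Then first_half[-1] = 19.

19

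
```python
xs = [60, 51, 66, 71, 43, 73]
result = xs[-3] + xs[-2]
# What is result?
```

xs has length 6. Negative index -3 maps to positive index 6 + (-3) = 3. xs[3] = 71.
xs has length 6. Negative index -2 maps to positive index 6 + (-2) = 4. xs[4] = 43.
Sum: 71 + 43 = 114.

114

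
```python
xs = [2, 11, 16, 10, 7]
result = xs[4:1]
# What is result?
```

xs has length 5. The slice xs[4:1] resolves to an empty index range, so the result is [].

[]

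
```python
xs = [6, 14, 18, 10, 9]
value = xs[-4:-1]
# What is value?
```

xs has length 5. The slice xs[-4:-1] selects indices [1, 2, 3] (1->14, 2->18, 3->10), giving [14, 18, 10].

[14, 18, 10]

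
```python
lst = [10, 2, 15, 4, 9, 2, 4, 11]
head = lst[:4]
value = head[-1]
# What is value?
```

lst has length 8. The slice lst[:4] selects indices [0, 1, 2, 3] (0->10, 1->2, 2->15, 3->4), giving [10, 2, 15, 4]. So head = [10, 2, 15, 4]. Then head[-1] = 4.

4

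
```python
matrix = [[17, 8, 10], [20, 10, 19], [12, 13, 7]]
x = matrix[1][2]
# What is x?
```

matrix[1] = [20, 10, 19]. Taking column 2 of that row yields 19.

19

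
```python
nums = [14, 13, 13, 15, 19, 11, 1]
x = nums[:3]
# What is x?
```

nums has length 7. The slice nums[:3] selects indices [0, 1, 2] (0->14, 1->13, 2->13), giving [14, 13, 13].

[14, 13, 13]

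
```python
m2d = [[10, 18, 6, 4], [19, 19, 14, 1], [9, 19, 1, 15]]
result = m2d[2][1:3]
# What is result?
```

m2d[2] = [9, 19, 1, 15]. m2d[2] has length 4. The slice m2d[2][1:3] selects indices [1, 2] (1->19, 2->1), giving [19, 1].

[19, 1]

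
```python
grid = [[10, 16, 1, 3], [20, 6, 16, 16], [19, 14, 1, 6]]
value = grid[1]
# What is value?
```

grid has 3 rows. Row 1 is [20, 6, 16, 16].

[20, 6, 16, 16]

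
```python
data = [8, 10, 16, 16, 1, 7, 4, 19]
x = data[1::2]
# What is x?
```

data has length 8. The slice data[1::2] selects indices [1, 3, 5, 7] (1->10, 3->16, 5->7, 7->19), giving [10, 16, 7, 19].

[10, 16, 7, 19]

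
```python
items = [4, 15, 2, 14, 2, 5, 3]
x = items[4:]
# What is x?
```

items has length 7. The slice items[4:] selects indices [4, 5, 6] (4->2, 5->5, 6->3), giving [2, 5, 3].

[2, 5, 3]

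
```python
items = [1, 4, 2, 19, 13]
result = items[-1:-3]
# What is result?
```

items has length 5. The slice items[-1:-3] resolves to an empty index range, so the result is [].

[]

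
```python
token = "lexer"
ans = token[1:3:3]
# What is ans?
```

token has length 5. The slice token[1:3:3] selects indices [1] (1->'e'), giving 'e'.

'e'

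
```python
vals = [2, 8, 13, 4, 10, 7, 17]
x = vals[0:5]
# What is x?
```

vals has length 7. The slice vals[0:5] selects indices [0, 1, 2, 3, 4] (0->2, 1->8, 2->13, 3->4, 4->10), giving [2, 8, 13, 4, 10].

[2, 8, 13, 4, 10]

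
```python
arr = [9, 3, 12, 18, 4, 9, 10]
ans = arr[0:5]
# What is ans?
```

arr has length 7. The slice arr[0:5] selects indices [0, 1, 2, 3, 4] (0->9, 1->3, 2->12, 3->18, 4->4), giving [9, 3, 12, 18, 4].

[9, 3, 12, 18, 4]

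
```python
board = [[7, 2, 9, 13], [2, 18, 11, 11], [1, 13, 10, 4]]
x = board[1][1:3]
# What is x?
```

board[1] = [2, 18, 11, 11]. board[1] has length 4. The slice board[1][1:3] selects indices [1, 2] (1->18, 2->11), giving [18, 11].

[18, 11]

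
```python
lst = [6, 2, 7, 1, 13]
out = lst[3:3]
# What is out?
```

lst has length 5. The slice lst[3:3] resolves to an empty index range, so the result is [].

[]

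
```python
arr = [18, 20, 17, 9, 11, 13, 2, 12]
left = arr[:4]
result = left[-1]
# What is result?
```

arr has length 8. The slice arr[:4] selects indices [0, 1, 2, 3] (0->18, 1->20, 2->17, 3->9), giving [18, 20, 17, 9]. So left = [18, 20, 17, 9]. Then left[-1] = 9.

9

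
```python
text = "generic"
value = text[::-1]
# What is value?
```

text has length 7. The slice text[::-1] selects indices [6, 5, 4, 3, 2, 1, 0] (6->'c', 5->'i', 4->'r', 3->'e', 2->'n', 1->'e', 0->'g'), giving 'cireneg'.

'cireneg'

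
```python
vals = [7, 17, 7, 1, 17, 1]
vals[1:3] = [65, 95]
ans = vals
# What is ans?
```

vals starts as [7, 17, 7, 1, 17, 1] (length 6). The slice vals[1:3] covers indices [1, 2] with values [17, 7]. Replacing that slice with [65, 95] (same length) produces [7, 65, 95, 1, 17, 1].

[7, 65, 95, 1, 17, 1]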